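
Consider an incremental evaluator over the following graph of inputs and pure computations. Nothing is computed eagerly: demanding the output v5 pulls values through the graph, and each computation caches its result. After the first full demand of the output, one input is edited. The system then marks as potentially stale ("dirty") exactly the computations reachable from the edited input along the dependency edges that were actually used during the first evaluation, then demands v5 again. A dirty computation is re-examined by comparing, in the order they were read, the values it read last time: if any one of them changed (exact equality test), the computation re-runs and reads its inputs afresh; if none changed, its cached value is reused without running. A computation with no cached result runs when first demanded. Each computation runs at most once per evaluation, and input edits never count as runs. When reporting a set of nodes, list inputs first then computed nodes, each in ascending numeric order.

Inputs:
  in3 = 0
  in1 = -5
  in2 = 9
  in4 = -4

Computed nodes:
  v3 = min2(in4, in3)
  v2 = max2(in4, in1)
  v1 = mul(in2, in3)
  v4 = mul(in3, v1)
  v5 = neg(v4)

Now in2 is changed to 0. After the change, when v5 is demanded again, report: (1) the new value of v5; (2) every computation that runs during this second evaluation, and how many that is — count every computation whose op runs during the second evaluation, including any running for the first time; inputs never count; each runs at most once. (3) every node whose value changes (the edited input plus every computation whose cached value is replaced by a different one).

Initial pass — values computed on the first demand:
  v1 = mul(9, 0) = 0
  v4 = mul(0, 0) = 0
  v5 = neg(0) = 0

Second demand — change propagation:
  v1: re-runs because in2 9->0; new result 0 (unchanged).
  v4: re-examined; everything it read last time is the same (in3 unchanged, v1 unchanged) — cache 0 kept, no run.
  v5: re-examined; everything it read last time is the same (v4 unchanged) — cache 0 kept, no run.

The important point: v1 recomputes to an identical value, and the output ends up unchanged.

v5 now evaluates to 0.
Run set: v1 (1 run).
Changed values: in2.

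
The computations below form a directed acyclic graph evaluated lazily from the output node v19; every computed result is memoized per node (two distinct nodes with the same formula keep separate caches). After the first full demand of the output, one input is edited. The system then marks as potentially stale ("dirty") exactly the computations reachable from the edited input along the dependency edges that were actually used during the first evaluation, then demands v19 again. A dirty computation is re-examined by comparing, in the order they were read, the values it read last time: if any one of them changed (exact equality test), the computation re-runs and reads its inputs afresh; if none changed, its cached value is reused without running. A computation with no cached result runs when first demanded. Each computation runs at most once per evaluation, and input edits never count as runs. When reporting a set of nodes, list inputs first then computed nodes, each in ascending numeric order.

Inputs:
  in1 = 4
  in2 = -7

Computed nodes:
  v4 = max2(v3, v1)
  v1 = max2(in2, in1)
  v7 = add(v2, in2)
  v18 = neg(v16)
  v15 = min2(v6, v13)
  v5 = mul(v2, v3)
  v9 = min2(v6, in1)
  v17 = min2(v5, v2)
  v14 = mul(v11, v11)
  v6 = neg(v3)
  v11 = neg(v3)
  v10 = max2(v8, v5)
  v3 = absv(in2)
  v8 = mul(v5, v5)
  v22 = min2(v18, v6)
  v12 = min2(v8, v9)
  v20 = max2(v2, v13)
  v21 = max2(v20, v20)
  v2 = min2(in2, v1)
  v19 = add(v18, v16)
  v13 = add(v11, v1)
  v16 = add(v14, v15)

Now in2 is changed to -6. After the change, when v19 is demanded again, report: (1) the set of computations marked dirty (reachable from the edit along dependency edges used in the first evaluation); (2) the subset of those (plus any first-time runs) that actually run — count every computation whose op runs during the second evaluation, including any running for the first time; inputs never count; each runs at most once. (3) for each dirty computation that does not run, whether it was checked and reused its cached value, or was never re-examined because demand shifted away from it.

First demand of the output computes:
  v1 = max2(-7, 4) = 4
  v3 = absv(-7) = 7
  v6 = neg(7) = -7
  v11 = neg(7) = -7
  v13 = add(-7, 4) = -3
  v14 = mul(-7, -7) = 49
  v15 = min2(-7, -3) = -7
  v16 = add(49, -7) = 42
  v18 = neg(42) = -42
  v19 = add(-42, 42) = 0

After the edit, cleaning proceeds:
  v1: a read changed (in2 -7->-6) — executes, giving 4 — identical to its old value.
  v3: a read changed (in2 -7->-6) — executes, giving 6.
  v6: a read changed (v3 7->6) — executes, giving -6.
  v11: a read changed (v3 7->6) — executes, giving -6.
  v13: a read changed (v11 -7->-6) — executes, giving -2.
  v14: a read changed (v11 -7->-6; v11 -7->-6) — executes, giving 36.
  v15: a read changed (v6 -7->-6; v13 -3->-2) — executes, giving -6.
  v16: a read changed (v14 49->36; v15 -7->-6) — executes, giving 30.
  v18: a read changed (v16 42->30) — executes, giving -30.
  v19: a read changed (v18 -42->-30; v16 42->30) — executes, giving 0 — identical to its old value.

The edit dirties: v1, v3, v6, v11, v13, v14, v15, v16, v18, v19.
10 computations run: v1, v3, v6, v11, v13, v14, v15, v16, v18, v19.
No dirty computation escaped a run.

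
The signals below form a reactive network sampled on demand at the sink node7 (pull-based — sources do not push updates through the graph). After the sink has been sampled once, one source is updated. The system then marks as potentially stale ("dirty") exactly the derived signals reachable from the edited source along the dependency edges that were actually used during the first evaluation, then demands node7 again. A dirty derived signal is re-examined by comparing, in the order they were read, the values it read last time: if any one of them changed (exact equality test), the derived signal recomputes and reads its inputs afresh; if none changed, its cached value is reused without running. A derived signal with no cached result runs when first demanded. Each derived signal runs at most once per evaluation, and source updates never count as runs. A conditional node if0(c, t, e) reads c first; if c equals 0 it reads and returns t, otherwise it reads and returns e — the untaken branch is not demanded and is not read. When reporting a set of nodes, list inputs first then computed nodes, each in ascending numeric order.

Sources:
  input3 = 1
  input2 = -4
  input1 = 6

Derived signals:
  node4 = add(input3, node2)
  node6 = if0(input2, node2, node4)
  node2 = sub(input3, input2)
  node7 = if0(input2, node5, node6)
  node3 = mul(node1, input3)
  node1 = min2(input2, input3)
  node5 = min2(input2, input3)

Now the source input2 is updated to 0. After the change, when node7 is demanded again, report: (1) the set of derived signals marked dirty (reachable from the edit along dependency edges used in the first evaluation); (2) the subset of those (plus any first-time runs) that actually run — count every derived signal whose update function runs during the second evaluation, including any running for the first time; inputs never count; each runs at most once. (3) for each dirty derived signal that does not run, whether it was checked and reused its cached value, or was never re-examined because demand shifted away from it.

Dirty set: node2, node4, node6, node7.
Run set: node5, node7 (2 run).
Left stale — demand moved off them: node2, node4, node6.
The important point: the flipped condition redirects demand; node2, node4, node6 are left stale, never re-checked.

Initial pass — values computed on the first demand:
  node2 = sub(1, -4) = 5
  node4 = add(1, 5) = 6
  node6 = if0(input2=-4 -> else branch node4) = 6
  node7 = if0(input2=-4 -> else branch node6) = 6

Second demand — change propagation:
  node2: dirty yet unreached — the second evaluation never asks for it.
  node4: dirty yet unreached — the second evaluation never asks for it.
  node5: newly demanded (no cache) — executes and yields 0.
  node6: dirty yet unreached — the second evaluation never asks for it.
  node7: re-runs because input2 -4->0; new result 0.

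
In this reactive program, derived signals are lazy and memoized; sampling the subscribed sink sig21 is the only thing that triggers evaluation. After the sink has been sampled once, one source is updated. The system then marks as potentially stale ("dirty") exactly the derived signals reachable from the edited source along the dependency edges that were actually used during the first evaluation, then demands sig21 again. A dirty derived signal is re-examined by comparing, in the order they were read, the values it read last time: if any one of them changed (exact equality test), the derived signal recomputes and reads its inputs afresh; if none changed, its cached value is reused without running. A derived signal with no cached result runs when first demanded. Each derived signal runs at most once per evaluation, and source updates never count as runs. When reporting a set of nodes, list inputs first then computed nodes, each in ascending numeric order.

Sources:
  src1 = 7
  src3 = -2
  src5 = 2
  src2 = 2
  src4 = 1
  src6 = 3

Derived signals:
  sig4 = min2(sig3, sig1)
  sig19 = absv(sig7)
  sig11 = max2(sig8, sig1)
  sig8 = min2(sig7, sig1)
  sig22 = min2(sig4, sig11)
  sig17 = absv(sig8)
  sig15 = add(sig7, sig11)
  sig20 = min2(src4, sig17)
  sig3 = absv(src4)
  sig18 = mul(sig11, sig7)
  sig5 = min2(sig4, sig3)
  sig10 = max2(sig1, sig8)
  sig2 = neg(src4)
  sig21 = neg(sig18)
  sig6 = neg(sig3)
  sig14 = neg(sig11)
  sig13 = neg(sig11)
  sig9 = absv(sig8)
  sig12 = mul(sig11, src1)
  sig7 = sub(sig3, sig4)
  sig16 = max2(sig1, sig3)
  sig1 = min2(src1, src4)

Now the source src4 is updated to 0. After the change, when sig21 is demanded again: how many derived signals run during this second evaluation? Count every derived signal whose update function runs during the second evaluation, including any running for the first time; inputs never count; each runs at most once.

7 derived signals run: sig1, sig3, sig4, sig7, sig8, sig11, sig18.
Note where the cutoff bites: sig21 is checked, finds nothing changed, and keeps its cache.

First demand of the output computes:
  sig1 = min2(7, 1) = 1
  sig3 = absv(1) = 1
  sig4 = min2(1, 1) = 1
  sig7 = sub(1, 1) = 0
  sig8 = min2(0, 1) = 0
  sig11 = max2(0, 1) = 1
  sig18 = mul(1, 0) = 0
  sig21 = neg(0) = 0

After the edit, cleaning proceeds:
  sig1: a read changed (src4 1->0) — executes, giving 0.
  sig3: a read changed (src4 1->0) — executes, giving 0.
  sig4: a read changed (sig3 1->0; sig1 1->0) — executes, giving 0.
  sig7: a read changed (sig3 1->0; sig4 1->0) — executes, giving 0 — identical to its old value.
  sig8: a read changed (sig1 1->0) — executes, giving 0 — identical to its old value.
  sig11: a read changed (sig1 1->0) — executes, giving 0.
  sig18: a read changed (sig11 1->0) — executes, giving 0 — identical to its old value.
  sig21: dirty, but its reads are unchanged (sig18 unchanged); cached 0 stands.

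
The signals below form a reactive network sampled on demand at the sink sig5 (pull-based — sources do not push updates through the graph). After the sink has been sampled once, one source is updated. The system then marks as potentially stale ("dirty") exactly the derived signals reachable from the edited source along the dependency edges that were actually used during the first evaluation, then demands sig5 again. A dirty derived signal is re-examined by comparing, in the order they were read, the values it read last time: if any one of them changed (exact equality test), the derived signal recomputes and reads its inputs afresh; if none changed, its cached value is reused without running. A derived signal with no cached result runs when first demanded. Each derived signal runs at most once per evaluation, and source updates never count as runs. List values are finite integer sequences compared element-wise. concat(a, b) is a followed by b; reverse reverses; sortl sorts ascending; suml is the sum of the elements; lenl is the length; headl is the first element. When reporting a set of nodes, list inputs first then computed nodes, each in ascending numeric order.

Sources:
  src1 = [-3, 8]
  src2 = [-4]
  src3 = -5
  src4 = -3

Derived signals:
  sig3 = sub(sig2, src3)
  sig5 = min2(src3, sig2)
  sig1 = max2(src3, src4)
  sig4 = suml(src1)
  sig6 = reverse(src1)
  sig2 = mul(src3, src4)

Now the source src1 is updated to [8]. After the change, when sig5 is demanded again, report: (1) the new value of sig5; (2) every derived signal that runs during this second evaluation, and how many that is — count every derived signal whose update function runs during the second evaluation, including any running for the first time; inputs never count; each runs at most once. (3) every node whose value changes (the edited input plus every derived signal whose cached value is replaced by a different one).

Initial pass — values computed on the first demand:
  sig2 = mul(-5, -3) = 15
  sig5 = min2(-5, 15) = -5

Second demand — change propagation:
  no demanded computation ever read src1, so the edit dirties nothing and nothing runs.

The important point: nothing the output needs ever reads src1, so the edit is invisible to it.

sig5 now evaluates to -5.
Run set: none (0 run).
Changed values: src1.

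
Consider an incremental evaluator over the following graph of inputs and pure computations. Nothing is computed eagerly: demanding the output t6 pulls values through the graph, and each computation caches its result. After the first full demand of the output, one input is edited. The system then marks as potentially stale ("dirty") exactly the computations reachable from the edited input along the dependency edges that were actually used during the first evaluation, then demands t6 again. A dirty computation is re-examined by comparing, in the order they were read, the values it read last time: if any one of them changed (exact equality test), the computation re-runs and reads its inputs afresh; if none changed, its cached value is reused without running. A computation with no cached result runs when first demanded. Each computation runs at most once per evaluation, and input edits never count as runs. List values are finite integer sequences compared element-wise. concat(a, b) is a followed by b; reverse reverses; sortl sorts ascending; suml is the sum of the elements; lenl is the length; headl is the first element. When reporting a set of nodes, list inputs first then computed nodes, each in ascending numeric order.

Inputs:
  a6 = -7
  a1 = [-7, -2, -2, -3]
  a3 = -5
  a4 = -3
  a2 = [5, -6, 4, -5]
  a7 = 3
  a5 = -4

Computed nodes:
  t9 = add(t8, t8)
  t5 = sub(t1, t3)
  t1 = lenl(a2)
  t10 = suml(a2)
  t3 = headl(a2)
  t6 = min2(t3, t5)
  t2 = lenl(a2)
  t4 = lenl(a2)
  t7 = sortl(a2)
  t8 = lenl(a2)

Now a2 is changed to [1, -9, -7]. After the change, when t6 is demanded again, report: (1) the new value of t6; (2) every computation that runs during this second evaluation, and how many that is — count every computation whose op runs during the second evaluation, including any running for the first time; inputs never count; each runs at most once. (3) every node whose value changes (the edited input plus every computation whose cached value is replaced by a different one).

Initial pass — values computed on the first demand:
  t1 = lenl([5, -6, 4, -5]) = 4
  t3 = headl([5, -6, 4, -5]) = 5
  t5 = sub(4, 5) = -1
  t6 = min2(5, -1) = -1

Second demand — change propagation:
  t1: re-runs because a2 [5, -6, 4, -5]->[1, -9, -7]; new result 3.
  t3: re-runs because a2 [5, -6, 4, -5]->[1, -9, -7]; new result 1.
  t5: re-runs because t1 4->3; t3 5->1; new result 2.
  t6: re-runs because t3 5->1; t5 -1->2; new result 1.

t6 now evaluates to 1.
Run set: t1, t3, t5, t6 (4 run).
Changed values: a2, t1, t3, t5, t6.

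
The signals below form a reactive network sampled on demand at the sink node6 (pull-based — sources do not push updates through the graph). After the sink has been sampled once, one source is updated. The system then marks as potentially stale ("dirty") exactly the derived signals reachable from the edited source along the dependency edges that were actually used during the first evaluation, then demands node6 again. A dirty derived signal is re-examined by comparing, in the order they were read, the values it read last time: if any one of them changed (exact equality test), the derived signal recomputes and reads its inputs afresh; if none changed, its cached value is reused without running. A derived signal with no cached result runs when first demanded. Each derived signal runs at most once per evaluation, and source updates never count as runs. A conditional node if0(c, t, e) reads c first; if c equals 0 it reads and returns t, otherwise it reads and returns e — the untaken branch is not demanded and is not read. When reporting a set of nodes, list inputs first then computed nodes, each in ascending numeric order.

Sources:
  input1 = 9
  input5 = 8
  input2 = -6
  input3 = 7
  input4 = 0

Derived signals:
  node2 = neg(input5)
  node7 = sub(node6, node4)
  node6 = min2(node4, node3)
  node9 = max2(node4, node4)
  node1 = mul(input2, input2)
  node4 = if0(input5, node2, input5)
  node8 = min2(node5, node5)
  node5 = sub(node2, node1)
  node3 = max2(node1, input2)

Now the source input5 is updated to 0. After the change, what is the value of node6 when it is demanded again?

node6 now evaluates to 0.
The important point: the flipped condition pulls in fresh nodes; node2 runs for the first time.

Initial pass — values computed on the first demand:
  node1 = mul(-6, -6) = 36
  node3 = max2(36, -6) = 36
  node4 = if0(input5=8 -> else branch input5) = 8
  node6 = min2(8, 36) = 8

Second demand — change propagation:
  node2: newly demanded (no cache) — executes and yields 0.
  node4: re-runs because input5 8->0; input5 8->0; new result 0.
  node6: re-runs because node4 8->0; new result 0.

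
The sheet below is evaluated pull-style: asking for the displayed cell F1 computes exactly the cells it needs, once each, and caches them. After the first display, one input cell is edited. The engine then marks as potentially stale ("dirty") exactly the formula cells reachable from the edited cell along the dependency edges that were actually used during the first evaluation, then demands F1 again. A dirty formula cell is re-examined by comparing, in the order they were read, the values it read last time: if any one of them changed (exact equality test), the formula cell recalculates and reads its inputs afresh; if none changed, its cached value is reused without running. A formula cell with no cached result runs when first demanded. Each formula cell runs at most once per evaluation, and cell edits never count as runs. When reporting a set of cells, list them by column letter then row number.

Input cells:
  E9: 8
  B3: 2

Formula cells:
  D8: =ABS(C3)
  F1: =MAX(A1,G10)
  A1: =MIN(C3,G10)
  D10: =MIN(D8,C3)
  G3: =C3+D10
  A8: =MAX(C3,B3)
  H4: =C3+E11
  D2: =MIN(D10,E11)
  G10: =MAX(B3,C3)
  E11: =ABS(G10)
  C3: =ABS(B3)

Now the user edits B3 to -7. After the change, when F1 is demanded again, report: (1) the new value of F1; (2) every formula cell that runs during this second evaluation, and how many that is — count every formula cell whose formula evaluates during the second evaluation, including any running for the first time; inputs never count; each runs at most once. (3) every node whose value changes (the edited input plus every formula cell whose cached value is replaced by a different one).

Demanding F1 again yields 7.
4 formula cells run: A1, C3, F1, G10.
The nodes whose values change: A1, B3, C3, F1, G10.

First demand of the output computes:
  C3 = ABS(2) = 2
  G10 = MAX(2, 2) = 2
  A1 = MIN(2, 2) = 2
  F1 = MAX(2, 2) = 2

After the edit, cleaning proceeds:
  C3: a read changed (B3 2->-7) — executes, giving 7.
  G10: a read changed (B3 2->-7; C3 2->7) — executes, giving 7.
  A1: a read changed (C3 2->7; G10 2->7) — executes, giving 7.
  F1: a read changed (A1 2->7; G10 2->7) — executes, giving 7.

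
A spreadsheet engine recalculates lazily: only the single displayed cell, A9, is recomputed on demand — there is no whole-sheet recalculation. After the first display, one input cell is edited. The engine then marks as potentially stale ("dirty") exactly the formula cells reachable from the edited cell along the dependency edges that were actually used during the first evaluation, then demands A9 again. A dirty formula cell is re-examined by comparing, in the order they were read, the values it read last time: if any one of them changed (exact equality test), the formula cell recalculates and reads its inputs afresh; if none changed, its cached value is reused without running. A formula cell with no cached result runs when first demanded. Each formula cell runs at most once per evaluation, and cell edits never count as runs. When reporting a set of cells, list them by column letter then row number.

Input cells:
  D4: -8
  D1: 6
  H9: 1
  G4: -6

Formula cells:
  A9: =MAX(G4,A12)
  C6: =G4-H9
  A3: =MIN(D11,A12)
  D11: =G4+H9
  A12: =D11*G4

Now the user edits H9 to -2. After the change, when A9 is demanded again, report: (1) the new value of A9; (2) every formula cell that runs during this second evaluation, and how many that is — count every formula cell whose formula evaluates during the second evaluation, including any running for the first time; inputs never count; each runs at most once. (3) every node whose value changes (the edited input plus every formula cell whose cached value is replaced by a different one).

First evaluation (everything demanded from the output):
  D11 = -6 + 1 = -5
  A12 = -5 * -6 = 30
  A9 = MAX(-6, 30) = 30

Propagation after the edit:
  D11: runs — H9 1->-2; result -8.
  A12: runs — D11 -5->-8; result 48.
  A9: runs — A12 30->48; result 48.

New value of A9: 48.
Formula cells that run: A9, A12, D11 — 3 in total.
Values that change: A9, A12, D11, H9.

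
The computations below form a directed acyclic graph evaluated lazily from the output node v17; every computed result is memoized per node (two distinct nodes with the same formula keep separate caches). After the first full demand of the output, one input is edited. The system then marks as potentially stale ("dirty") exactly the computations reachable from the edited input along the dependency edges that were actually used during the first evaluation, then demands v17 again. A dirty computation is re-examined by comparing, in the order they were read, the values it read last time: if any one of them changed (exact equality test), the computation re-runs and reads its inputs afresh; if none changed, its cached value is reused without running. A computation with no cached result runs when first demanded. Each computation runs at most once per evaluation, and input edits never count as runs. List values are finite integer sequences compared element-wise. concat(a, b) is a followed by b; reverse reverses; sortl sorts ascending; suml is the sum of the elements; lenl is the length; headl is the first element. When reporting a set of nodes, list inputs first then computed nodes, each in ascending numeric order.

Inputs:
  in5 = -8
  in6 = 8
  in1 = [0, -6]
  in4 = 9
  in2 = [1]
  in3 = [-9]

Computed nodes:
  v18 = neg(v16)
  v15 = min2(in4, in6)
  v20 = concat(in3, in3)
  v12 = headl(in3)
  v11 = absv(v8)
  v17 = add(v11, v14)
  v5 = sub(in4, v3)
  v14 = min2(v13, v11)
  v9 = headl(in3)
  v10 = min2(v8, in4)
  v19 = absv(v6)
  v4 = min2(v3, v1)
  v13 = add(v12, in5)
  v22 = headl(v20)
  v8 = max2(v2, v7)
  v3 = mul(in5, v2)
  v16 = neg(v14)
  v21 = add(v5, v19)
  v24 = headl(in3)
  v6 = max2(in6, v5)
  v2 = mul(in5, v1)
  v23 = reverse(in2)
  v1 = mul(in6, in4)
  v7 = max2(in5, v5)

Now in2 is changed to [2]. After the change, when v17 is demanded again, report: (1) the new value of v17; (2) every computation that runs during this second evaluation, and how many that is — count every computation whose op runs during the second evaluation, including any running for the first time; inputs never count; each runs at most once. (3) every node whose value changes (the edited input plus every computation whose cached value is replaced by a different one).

Demanding v17 again yields -9.
0 computations run: none.
The nodes whose values change: in2.
Note the shortcut — in2 feeds only undemanded nodes, so no recomputation happens.

First demand of the output computes:
  v1 = mul(8, 9) = 72
  v2 = mul(-8, 72) = -576
  v3 = mul(-8, -576) = 4608
  v5 = sub(9, 4608) = -4599
  v7 = max2(-8, -4599) = -8
  v8 = max2(-576, -8) = -8
  v11 = absv(-8) = 8
  v12 = headl([-9]) = -9
  v13 = add(-9, -8) = -17
  v14 = min2(-17, 8) = -17
  v17 = add(8, -17) = -9

After the edit, cleaning proceeds:
  in2 only reaches undemanded nodes; the second demand re-runs nothing.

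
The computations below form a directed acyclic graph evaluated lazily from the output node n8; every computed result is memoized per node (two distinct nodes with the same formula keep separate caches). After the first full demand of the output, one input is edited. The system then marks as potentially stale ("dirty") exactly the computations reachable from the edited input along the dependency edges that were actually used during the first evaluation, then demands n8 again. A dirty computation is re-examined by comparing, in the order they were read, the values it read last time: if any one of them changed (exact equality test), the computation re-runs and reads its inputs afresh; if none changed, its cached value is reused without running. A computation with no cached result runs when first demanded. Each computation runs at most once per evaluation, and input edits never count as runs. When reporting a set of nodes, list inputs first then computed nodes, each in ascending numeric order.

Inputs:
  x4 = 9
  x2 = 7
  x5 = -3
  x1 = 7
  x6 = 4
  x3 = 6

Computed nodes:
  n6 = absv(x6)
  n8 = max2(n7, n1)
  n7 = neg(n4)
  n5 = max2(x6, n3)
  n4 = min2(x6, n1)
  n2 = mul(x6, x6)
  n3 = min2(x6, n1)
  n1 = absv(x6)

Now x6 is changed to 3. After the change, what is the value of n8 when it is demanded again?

Demanding n8 again yields 3.

First demand of the output computes:
  n1 = absv(4) = 4
  n4 = min2(4, 4) = 4
  n7 = neg(4) = -4
  n8 = max2(-4, 4) = 4

After the edit, cleaning proceeds:
  n1: a read changed (x6 4->3) — executes, giving 3.
  n4: a read changed (x6 4->3; n1 4->3) — executes, giving 3.
  n7: a read changed (n4 4->3) — executes, giving -3.
  n8: a read changed (n7 -4->-3; n1 4->3) — executes, giving 3.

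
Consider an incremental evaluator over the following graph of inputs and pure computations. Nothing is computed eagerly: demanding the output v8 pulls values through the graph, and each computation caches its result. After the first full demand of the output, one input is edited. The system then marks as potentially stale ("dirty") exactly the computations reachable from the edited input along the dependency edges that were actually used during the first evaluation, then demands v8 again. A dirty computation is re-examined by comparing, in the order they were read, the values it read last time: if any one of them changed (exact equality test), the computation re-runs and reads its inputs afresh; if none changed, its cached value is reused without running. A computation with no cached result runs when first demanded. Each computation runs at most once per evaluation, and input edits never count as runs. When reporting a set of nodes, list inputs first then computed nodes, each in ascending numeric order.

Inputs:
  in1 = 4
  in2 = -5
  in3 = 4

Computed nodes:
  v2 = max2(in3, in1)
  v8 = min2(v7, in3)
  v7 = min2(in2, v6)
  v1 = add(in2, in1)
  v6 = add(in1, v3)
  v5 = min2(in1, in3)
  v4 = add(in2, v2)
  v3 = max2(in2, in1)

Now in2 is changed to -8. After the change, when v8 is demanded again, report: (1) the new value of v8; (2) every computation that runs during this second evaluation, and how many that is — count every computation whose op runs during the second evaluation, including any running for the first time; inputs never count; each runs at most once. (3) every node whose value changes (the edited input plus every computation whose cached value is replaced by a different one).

v8 now evaluates to -8.
Run set: v3, v7, v8 (3 run).
Changed values: in2, v7, v8.
The important point: at v6 every value read last time is unchanged, so the dirty flag clears without a run.

Initial pass — values computed on the first demand:
  v3 = max2(-5, 4) = 4
  v6 = add(4, 4) = 8
  v7 = min2(-5, 8) = -5
  v8 = min2(-5, 4) = -5

Second demand — change propagation:
  v3: re-runs because in2 -5->-8; new result 4 (unchanged).
  v6: re-examined; everything it read last time is the same (in1 unchanged, v3 unchanged) — cache 8 kept, no run.
  v7: re-runs because in2 -5->-8; new result -8.
  v8: re-runs because v7 -5->-8; new result -8.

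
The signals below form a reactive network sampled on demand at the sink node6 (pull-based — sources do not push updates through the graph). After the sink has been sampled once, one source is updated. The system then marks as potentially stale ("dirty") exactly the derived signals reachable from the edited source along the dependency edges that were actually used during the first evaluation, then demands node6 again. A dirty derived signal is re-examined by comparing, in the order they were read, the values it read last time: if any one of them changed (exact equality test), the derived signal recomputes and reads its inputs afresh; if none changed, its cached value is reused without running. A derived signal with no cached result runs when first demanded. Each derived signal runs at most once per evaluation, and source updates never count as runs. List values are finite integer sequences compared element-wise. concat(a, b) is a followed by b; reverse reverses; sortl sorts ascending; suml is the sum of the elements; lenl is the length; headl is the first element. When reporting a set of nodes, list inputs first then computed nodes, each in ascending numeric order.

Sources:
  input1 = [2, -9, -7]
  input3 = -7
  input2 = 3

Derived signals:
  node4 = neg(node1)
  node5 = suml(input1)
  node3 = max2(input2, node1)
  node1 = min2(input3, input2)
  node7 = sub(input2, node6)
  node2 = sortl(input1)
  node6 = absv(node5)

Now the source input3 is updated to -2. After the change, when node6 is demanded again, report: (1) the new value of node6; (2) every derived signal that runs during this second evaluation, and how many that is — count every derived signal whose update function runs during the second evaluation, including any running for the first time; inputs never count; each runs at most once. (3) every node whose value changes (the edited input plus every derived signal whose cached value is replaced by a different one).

node6 now evaluates to 14.
Run set: none (0 run).
Changed values: input3.
The important point: nothing the output needs ever reads input3, so the edit is invisible to it.

Initial pass — values computed on the first demand:
  node5 = suml([2, -9, -7]) = -14
  node6 = absv(-14) = 14

Second demand — change propagation:
  no demanded computation ever read input3, so the edit dirties nothing and nothing runs.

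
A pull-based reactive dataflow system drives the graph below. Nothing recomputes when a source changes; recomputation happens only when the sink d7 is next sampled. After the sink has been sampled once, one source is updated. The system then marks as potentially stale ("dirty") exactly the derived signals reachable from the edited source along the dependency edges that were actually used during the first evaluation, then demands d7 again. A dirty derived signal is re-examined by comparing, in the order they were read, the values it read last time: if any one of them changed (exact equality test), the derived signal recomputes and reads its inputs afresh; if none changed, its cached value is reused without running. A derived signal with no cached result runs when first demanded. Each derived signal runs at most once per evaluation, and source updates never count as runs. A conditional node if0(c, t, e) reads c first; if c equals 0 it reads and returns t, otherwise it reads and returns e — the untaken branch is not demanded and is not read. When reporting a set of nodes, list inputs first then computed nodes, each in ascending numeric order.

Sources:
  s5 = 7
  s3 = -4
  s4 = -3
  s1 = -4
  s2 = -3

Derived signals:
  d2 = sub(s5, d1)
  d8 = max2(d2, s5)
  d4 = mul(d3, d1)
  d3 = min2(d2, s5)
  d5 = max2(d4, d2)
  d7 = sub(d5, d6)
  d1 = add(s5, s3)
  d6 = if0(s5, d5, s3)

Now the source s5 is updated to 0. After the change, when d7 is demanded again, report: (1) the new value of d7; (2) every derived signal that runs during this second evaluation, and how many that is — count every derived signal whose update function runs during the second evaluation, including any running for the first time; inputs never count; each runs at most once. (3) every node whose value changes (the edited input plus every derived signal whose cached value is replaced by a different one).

First evaluation (everything demanded from the output):
  d1 = add(7, -4) = 3
  d2 = sub(7, 3) = 4
  d3 = min2(4, 7) = 4
  d4 = mul(4, 3) = 12
  d5 = max2(12, 4) = 12
  d6 = if0(s5=7 -> else branch s3) = -4
  d7 = sub(12, -4) = 16

Propagation after the edit:
  d1: runs — s5 7->0; result -4.
  d2: runs — s5 7->0; d1 3->-4; result 4 (same value as before).
  d3: runs — s5 7->0; result 0.
  d4: runs — d3 4->0; d1 3->-4; result 0.
  d5: runs — d4 12->0; result 4.
  d6: runs — s5 7->0; result 4.
  d7: runs — d5 12->4; d6 -4->4; result 0.

New value of d7: 0.
Derived signals that run: d1, d2, d3, d4, d5, d6, d7 — 7 in total.
Values that change: s5, d1, d3, d4, d5, d6, d7.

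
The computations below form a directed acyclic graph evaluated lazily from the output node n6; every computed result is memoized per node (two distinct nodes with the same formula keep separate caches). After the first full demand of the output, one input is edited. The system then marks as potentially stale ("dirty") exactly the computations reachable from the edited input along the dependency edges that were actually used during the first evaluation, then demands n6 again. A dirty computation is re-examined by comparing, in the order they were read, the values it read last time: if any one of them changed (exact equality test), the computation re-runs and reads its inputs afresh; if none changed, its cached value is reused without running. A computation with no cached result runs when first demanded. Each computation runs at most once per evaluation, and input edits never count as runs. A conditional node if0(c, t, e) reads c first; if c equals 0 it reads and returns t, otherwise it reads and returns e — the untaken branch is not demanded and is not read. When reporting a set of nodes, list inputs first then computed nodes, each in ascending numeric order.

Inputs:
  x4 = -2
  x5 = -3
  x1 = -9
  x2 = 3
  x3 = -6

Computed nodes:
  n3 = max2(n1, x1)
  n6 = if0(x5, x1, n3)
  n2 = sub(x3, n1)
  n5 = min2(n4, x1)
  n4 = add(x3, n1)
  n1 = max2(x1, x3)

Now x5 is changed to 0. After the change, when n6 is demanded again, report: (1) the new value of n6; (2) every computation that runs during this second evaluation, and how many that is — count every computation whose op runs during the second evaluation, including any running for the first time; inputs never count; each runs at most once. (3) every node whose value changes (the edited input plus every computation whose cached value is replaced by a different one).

Demanding n6 again yields -9.
1 computations run: n6.
The nodes whose values change: x5, n6.

First demand of the output computes:
  n1 = max2(-9, -6) = -6
  n3 = max2(-6, -9) = -6
  n6 = if0(x5=-3 -> else branch n3) = -6

After the edit, cleaning proceeds:
  n6: a read changed (x5 -3->0) — executes, giving -9.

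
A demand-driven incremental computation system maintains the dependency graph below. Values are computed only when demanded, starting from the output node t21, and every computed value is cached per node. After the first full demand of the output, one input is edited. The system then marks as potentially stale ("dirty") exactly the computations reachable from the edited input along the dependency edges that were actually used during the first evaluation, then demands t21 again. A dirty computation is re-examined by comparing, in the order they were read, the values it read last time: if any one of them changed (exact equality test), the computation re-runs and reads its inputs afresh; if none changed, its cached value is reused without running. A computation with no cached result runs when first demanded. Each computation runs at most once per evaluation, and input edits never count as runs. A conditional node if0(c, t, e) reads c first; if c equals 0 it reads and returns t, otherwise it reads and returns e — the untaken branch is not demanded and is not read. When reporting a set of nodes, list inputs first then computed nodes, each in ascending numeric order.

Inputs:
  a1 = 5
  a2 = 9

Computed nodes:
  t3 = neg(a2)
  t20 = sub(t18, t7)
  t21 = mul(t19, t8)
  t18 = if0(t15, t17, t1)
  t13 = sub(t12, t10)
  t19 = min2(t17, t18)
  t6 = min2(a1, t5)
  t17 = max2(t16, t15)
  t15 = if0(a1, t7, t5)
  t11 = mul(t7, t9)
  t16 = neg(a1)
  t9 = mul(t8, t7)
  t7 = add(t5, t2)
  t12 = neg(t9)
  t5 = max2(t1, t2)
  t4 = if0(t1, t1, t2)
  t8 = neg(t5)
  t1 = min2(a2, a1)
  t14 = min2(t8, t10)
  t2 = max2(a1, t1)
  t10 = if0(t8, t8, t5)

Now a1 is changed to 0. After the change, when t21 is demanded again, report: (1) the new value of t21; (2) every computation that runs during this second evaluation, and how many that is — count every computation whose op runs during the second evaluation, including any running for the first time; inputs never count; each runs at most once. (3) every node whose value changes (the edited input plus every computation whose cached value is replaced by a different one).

First evaluation (everything demanded from the output):
  t1 = min2(9, 5) = 5
  t2 = max2(5, 5) = 5
  t5 = max2(5, 5) = 5
  t8 = neg(5) = -5
  t15 = if0(a1=5 -> else branch t5) = 5
  t16 = neg(5) = -5
  t17 = max2(-5, 5) = 5
  t18 = if0(t15=5 -> else branch t1) = 5
  t19 = min2(5, 5) = 5
  t21 = mul(5, -5) = -25

Propagation after the edit:
  t1: runs — a1 5->0; result 0.
  t2: runs — a1 5->0; t1 5->0; result 0.
  t5: runs — t1 5->0; t2 5->0; result 0.
  t7: demanded for the first time — runs, produces 0.
  t8: runs — t5 5->0; result 0.
  t15: runs — a1 5->0; t5 5->0; result 0.
  t16: runs — a1 5->0; result 0.
  t17: runs — t16 -5->0; t15 5->0; result 0.
  t18: runs — t15 5->0; t1 5->0; result 0.
  t19: runs — t17 5->0; t18 5->0; result 0.
  t21: runs — t19 5->0; t8 -5->0; result 0.

Key observation: a condition flipped, so demand reaches new nodes — t7 runs for the first time.

New value of t21: 0.
Computations that run: t1, t2, t5, t7, t8, t15, t16, t17, t18, t19, t21 — 11 in total.
Values that change: a1, t1, t2, t5, t8, t15, t16, t17, t18, t19, t21.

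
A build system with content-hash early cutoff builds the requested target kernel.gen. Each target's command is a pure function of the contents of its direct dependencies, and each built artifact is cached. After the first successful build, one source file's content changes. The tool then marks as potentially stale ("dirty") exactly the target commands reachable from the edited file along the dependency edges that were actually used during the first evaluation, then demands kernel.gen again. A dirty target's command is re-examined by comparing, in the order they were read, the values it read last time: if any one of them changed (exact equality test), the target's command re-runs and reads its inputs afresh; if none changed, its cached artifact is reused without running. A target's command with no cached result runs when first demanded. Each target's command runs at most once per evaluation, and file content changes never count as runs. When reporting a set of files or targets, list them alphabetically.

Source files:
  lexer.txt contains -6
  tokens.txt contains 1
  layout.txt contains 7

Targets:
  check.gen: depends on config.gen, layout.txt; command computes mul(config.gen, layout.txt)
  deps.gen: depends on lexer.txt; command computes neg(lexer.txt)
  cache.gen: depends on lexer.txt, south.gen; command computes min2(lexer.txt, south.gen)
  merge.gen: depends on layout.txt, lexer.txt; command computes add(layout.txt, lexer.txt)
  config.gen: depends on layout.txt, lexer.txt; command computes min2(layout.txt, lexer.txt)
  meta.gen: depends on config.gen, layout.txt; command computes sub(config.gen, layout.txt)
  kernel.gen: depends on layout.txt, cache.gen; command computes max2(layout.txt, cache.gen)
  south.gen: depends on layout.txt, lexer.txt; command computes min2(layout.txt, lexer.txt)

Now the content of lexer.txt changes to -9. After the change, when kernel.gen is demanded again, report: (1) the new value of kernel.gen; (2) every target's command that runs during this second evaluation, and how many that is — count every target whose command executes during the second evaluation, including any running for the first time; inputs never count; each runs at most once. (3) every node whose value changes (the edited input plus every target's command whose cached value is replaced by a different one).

First evaluation (everything demanded from the output):
  south.gen = min2(7, -6) = -6
  cache.gen = min2(-6, -6) = -6
  kernel.gen = max2(7, -6) = 7

Propagation after the edit:
  south.gen: runs — lexer.txt -6->-9; result -9.
  cache.gen: runs — lexer.txt -6->-9; south.gen -6->-9; result -9.
  kernel.gen: runs — cache.gen -6->-9; result 7 (same value as before).

New value of kernel.gen: 7.
Target commands that run: cache.gen, kernel.gen, south.gen — 3 in total.
Values that change: cache.gen, lexer.txt, south.gen.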